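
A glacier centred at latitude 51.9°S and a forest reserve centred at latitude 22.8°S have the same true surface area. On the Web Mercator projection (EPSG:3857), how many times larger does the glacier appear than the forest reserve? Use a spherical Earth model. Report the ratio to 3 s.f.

Mercator areal scale is sec²φ.
At 51.9°: sec²(51.9°) = 1/0.6170² = 2.627.
At 22.8°: sec²(22.8°) = 1/0.9219² = 1.177.
Ratio = 2.627/1.177 = cos²(22.8°)/cos²(51.9°) ≈ 2.23.

2.23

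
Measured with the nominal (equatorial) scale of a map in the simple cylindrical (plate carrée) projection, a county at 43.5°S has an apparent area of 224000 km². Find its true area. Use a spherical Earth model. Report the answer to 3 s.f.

In the plate carrée (x = Rλ, y = Rφ), meridians are true-scale (h = 1) and parallels are stretched by k = sec φ.
Areal scale = h·k = 1 × sec φ; at 43.5°, h = 1.000, k = 1.379, so h·k = 1.379.
True area = apparent / (areal scale) = 224000 / 1.379 ≈ 162000 km².

162000 km²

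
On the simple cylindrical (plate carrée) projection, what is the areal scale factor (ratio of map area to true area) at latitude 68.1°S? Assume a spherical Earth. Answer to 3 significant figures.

For the equirectangular projection with φ₀ = 0 (plate carrée), h = 1 along meridians and k = sec φ along parallels.
Areal scale = h·k = 1 × sec φ; at 68.1°, h = 1.000, k = 2.681, so h·k = 2.681.

2.68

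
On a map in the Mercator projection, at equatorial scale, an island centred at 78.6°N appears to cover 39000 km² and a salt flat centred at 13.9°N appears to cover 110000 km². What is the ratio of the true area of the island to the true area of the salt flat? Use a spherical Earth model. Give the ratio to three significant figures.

0.0147

Since Mercator area scale is 1/cos²φ, the true area equals the apparent area multiplied by cos²φ.
True area of island: 39000 × cos²(78.6°) = 39000 × 0.03907 = 1524 km².
True area of salt flat: 110000 × cos²(13.9°) = 110000 × 0.9423 = 103700 km².
Ratio = 1524 / 103700 ≈ 0.0147.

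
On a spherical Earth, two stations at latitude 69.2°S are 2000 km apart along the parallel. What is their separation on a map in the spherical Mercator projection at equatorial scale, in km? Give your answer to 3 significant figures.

5630 km

Mercator is conformal, so the point scale is isotropic: h = k = sec φ = 1/cos φ.
Along the parallel, k = sec 69.2° = 1/0.3551 = 2.816.
Map distance = 2000 × 2.816 ≈ 5630 km.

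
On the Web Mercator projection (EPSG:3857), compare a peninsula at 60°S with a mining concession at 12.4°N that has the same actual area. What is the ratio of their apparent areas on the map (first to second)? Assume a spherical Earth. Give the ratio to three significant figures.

3.82

Mercator is conformal with k = sec φ, so areal scale = k² = sec²φ.
At 60°: sec²(60°) = 1/0.5000² = 4.000.
At 12.4°: sec²(12.4°) = 1/0.9767² = 1.048.
Ratio = 4.000/1.048 = cos²(12.4°)/cos²(60°) ≈ 3.82.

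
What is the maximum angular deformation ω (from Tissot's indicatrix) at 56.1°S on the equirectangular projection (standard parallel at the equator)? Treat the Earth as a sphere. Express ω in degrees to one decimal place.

33.0°

Plate carrée maps x = Rλ, y = Rφ. The meridian scale is h = 1 and the parallel scale is k = 1/cos φ = sec φ.
At 56.1°: h = 1.000, k = 1.793; principal scales a = 1.793, b = 1.000.
sin(ω/2) = (a − b)/(a + b) = 0.7929/2.793 = 0.2839, so ω = 2 arcsin(0.2839) ≈ 33.0°.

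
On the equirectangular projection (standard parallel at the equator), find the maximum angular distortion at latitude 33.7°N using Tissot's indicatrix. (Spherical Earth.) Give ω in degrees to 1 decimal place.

In the plate carrée (x = Rλ, y = Rφ), meridians are true-scale (h = 1) and parallels are stretched by k = sec φ.
At 33.7°: h = 1.000, k = 1.202; principal scales a = 1.202, b = 1.000.
sin(ω/2) = (a − b)/(a + b) = 0.2020/2.202 = 0.09173, so ω = 2 arcsin(0.09173) ≈ 10.5°.

10.5°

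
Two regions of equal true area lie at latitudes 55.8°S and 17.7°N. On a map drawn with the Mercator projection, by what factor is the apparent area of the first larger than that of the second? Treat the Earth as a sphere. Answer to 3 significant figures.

2.87

Mercator is conformal with k = sec φ, so areal scale = k² = sec²φ.
At 55.8°: sec²(55.8°) = 1/0.5621² = 3.165.
At 17.7°: sec²(17.7°) = 1/0.9527² = 1.102.
Ratio = 3.165/1.102 = cos²(17.7°)/cos²(55.8°) ≈ 2.87.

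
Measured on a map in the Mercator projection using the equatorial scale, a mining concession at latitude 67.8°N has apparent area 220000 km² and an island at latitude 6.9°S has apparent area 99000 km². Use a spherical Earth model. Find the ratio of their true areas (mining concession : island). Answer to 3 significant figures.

Since Mercator area scale is 1/cos²φ, the true area equals the apparent area multiplied by cos²φ.
True area of mining concession: 220000 × cos²(67.8°) = 220000 × 0.1428 = 31410 km².
True area of island: 99000 × cos²(6.9°) = 99000 × 0.9856 = 97570 km².
Ratio = 31410 / 97570 ≈ 0.322.

0.322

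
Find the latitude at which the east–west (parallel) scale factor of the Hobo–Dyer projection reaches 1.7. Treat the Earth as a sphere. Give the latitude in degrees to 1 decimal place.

62.2°

The Hobo–Dyer projection is cylindrical equal-area with φ₀ = 37.5°. Cylindrical equal-area (φ₀ = 37.5°): h = cos φ / cos 37.5° along meridians, k = cos 37.5° / cos φ along parallels; h·k = 1.
k = cos φ₀ / cos φ = 1.7  ⇒  cos φ = cos 37.5° / 1.7 = 0.4667.
φ = arccos(0.4667) ≈ 62.2°.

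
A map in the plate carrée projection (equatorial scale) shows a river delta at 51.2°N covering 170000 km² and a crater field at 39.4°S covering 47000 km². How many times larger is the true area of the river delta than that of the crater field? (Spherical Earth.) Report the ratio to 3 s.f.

On the plate carrée, areal scale = h·k = 1 × sec φ, so true area = apparent × cos φ.
True area of river delta: 170000 × cos(51.2°) = 170000 × 0.6266 = 106500 km².
True area of crater field: 47000 × cos(39.4°) = 47000 × 0.7727 = 36320 km².
Ratio = 106500 / 36320 ≈ 2.93.

2.93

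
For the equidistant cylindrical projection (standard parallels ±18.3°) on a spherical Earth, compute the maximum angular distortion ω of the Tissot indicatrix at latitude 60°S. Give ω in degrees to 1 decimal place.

36.1°

In the equirectangular projection with standard parallel φ₀ = 18.3° (x = Rλ cos φ₀, y = Rφ), meridians are true-scale (h = 1) and the parallel scale is k = cos φ₀ / cos φ.
At 60°: h = 1.000, k = 1.899; principal scales a = 1.899, b = 1.000.
sin(ω/2) = (a − b)/(a + b) = 0.8989/2.899 = 0.3101, so ω = 2 arcsin(0.3101) ≈ 36.1°.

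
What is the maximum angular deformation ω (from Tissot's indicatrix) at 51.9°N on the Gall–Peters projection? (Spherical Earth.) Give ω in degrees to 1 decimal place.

Gall–Peters is a cylindrical equal-area projection with standard parallels at ±45°. A cylindrical equal-area projection with standard parallel φ₀ has meridian scale h = cos φ / cos φ₀ and parallel scale k = cos φ₀ / cos φ (so areas are preserved, h·k = 1).
At 51.9°: h = 0.8726, k = 1.146; principal scales a = 1.146, b = 0.8726.
sin(ω/2) = (a − b)/(a + b) = 0.2734/2.019 = 0.1354, so ω = 2 arcsin(0.1354) ≈ 15.6°.

15.6°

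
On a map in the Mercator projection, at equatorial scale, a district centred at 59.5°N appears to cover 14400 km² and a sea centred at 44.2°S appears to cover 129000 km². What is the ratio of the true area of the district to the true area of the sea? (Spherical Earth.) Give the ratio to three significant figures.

0.0559

Since Mercator area scale is 1/cos²φ, the true area equals the apparent area multiplied by cos²φ.
True area of district: 14400 × cos²(59.5°) = 14400 × 0.2576 = 3709 km².
True area of sea: 129000 × cos²(44.2°) = 129000 × 0.5140 = 66300 km².
Ratio = 3709 / 66300 ≈ 0.0559.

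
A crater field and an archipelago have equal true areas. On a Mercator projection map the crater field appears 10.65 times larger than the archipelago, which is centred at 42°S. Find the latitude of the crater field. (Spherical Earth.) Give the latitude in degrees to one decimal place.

Mercator areal scale is sec²φ, so apparent-area ratio = sec²φ₁ / sec²φ₂ = cos²φ₂ / cos²φ₁.
cos²φ₂ / cos²φ₁ = 10.65  ⇒  cos φ₁ = cos 42° / √10.65 = 0.7431/3.263 = 0.2277.
φ₁ = arccos(0.2277) ≈ 76.8°.

76.8°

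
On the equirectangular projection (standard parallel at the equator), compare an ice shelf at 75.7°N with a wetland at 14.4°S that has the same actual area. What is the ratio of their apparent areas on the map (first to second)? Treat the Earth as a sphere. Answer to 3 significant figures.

In the plate carrée (x = Rλ, y = Rφ), meridians are true-scale (h = 1) and parallels are stretched by k = sec φ.
Areal scale at 75.7°: h·k = 1.000 × 4.049 = 4.049.
Areal scale at 14.4°: h·k = 1.000 × 1.032 = 1.032.
Ratio = 4.049/1.032 ≈ 3.92.

3.92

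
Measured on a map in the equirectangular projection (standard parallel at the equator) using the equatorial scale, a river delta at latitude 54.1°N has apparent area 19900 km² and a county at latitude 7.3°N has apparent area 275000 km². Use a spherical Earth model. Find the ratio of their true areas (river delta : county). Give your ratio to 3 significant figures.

Plate carrée has h = 1 and k = sec φ, giving areal scale sec φ; true area = (apparent area) · cos φ.
True area of river delta: 19900 × cos(54.1°) = 19900 × 0.5864 = 11670 km².
True area of county: 275000 × cos(7.3°) = 275000 × 0.9919 = 272800 km².
Ratio = 11670 / 272800 ≈ 0.0428.

0.0428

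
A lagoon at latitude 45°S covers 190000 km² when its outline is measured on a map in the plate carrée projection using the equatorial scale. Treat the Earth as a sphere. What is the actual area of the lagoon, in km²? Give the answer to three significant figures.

134000 km²

In the plate carrée (x = Rλ, y = Rφ), meridians are true-scale (h = 1) and parallels are stretched by k = sec φ.
Areal scale = h·k = 1 × sec φ; at 45°, h = 1.000, k = 1.414, so h·k = 1.414.
True area = apparent / (areal scale) = 190000 / 1.414 ≈ 134000 km².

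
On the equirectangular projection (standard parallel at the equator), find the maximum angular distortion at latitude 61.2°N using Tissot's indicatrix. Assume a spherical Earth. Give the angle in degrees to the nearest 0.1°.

40.9°

For the equirectangular projection with φ₀ = 0 (plate carrée), h = 1 along meridians and k = sec φ along parallels.
At 61.2°: h = 1.000, k = 2.076; principal scales a = 2.076, b = 1.000.
sin(ω/2) = (a − b)/(a + b) = 1.076/3.076 = 0.3498, so ω = 2 arcsin(0.3498) ≈ 40.9°.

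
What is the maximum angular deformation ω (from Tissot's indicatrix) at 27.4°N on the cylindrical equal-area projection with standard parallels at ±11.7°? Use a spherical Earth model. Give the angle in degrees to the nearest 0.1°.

11.2°

A cylindrical equal-area projection with standard parallel φ₀ has meridian scale h = cos φ / cos φ₀ and parallel scale k = cos φ₀ / cos φ (so areas are preserved, h·k = 1).
At 27.4°: h = 0.9067, k = 1.103; principal scales a = 1.103, b = 0.9067.
sin(ω/2) = (a − b)/(a + b) = 0.1963/2.010 = 0.09768, so ω = 2 arcsin(0.09768) ≈ 11.2°.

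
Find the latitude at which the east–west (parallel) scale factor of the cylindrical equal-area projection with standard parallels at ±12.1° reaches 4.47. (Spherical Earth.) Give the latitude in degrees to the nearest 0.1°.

77.4°

For cylindrical equal-area with standard parallel φ₀, h = cos φ / cos φ₀ and k = cos φ₀ / cos φ, so h·k = 1.
k = cos φ₀ / cos φ = 4.47  ⇒  cos φ = cos 12.1° / 4.47 = 0.2187.
φ = arccos(0.2187) ≈ 77.4°.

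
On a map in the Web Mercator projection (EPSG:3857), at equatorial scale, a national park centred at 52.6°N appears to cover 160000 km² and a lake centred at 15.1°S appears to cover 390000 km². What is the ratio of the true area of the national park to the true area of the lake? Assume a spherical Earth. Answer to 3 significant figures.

Mercator's areal exaggeration is sec²φ; hence true area = (apparent area) · cos²φ.
True area of national park: 160000 × cos²(52.6°) = 160000 × 0.3689 = 59020 km².
True area of lake: 390000 × cos²(15.1°) = 390000 × 0.9321 = 363500 km².
Ratio = 59020 / 363500 ≈ 0.162.

0.162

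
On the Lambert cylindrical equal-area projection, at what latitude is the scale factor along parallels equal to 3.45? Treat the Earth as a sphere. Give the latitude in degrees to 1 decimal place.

73.2°

The Lambert cylindrical equal-area projection is the cylindrical equal-area projection with its standard parallel at the equator (φ₀ = 0). A cylindrical equal-area projection with standard parallel φ₀ has meridian scale h = cos φ / cos φ₀ and parallel scale k = cos φ₀ / cos φ (so areas are preserved, h·k = 1).
k = cos φ₀ / cos φ = 3.45  ⇒  cos φ = cos 0° / 3.45 = 0.2899.
φ = arccos(0.2899) ≈ 73.2°.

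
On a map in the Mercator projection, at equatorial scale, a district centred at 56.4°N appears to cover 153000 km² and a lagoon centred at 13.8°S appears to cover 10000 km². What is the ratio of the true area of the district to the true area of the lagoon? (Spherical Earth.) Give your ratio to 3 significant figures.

4.97

Mercator's areal exaggeration is sec²φ; hence true area = (apparent area) · cos²φ.
True area of district: 153000 × cos²(56.4°) = 153000 × 0.3062 = 46860 km².
True area of lagoon: 10000 × cos²(13.8°) = 10000 × 0.9431 = 9431 km².
Ratio = 46860 / 9431 ≈ 4.97.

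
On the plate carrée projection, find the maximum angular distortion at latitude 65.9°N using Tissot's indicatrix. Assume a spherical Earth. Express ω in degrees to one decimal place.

Plate carrée maps x = Rλ, y = Rφ. The meridian scale is h = 1 and the parallel scale is k = 1/cos φ = sec φ.
At 65.9°: h = 1.000, k = 2.449; principal scales a = 2.449, b = 1.000.
sin(ω/2) = (a − b)/(a + b) = 1.449/3.449 = 0.4201, so ω = 2 arcsin(0.4201) ≈ 49.7°.

49.7°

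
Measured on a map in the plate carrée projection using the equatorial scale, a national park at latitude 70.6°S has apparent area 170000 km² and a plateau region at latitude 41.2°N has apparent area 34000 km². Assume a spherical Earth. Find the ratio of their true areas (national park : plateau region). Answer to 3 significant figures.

2.21

On the plate carrée, areal scale = h·k = 1 × sec φ, so true area = apparent × cos φ.
True area of national park: 170000 × cos(70.6°) = 170000 × 0.3322 = 56470 km².
True area of plateau region: 34000 × cos(41.2°) = 34000 × 0.7524 = 25580 km².
Ratio = 56470 / 25580 ≈ 2.21.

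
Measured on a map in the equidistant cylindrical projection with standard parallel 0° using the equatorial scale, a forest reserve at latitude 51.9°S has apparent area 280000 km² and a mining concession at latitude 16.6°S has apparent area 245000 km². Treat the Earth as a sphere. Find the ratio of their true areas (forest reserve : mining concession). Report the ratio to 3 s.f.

0.736

On the plate carrée, areal scale = h·k = 1 × sec φ, so true area = apparent × cos φ.
True area of forest reserve: 280000 × cos(51.9°) = 280000 × 0.6170 = 172800 km².
True area of mining concession: 245000 × cos(16.6°) = 245000 × 0.9583 = 234800 km².
Ratio = 172800 / 234800 ≈ 0.736.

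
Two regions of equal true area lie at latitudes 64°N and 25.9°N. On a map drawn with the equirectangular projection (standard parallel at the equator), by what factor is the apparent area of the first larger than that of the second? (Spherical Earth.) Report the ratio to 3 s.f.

2.05

For the equirectangular projection with φ₀ = 0 (plate carrée), h = 1 along meridians and k = sec φ along parallels.
Areal scale at 64°: h·k = 1.000 × 2.281 = 2.281.
Areal scale at 25.9°: h·k = 1.000 × 1.112 = 1.112.
Ratio = 2.281/1.112 ≈ 2.05.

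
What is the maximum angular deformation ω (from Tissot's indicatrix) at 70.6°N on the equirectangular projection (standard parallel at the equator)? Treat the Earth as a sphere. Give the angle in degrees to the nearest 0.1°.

60.2°

For the equirectangular projection with φ₀ = 0 (plate carrée), h = 1 along meridians and k = sec φ along parallels.
At 70.6°: h = 1.000, k = 3.011; principal scales a = 3.011, b = 1.000.
sin(ω/2) = (a − b)/(a + b) = 2.011/4.011 = 0.5013, so ω = 2 arcsin(0.5013) ≈ 60.2°.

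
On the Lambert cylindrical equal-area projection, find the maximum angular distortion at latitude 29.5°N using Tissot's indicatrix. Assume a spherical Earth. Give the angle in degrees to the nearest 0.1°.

The Lambert cylindrical equal-area projection is the cylindrical equal-area projection with its standard parallel at the equator (φ₀ = 0). A cylindrical equal-area projection with standard parallel φ₀ has meridian scale h = cos φ / cos φ₀ and parallel scale k = cos φ₀ / cos φ (so areas are preserved, h·k = 1).
At 29.5°: h = 0.8704, k = 1.149; principal scales a = 1.149, b = 0.8704.
sin(ω/2) = (a − b)/(a + b) = 0.2786/2.019 = 0.1380, so ω = 2 arcsin(0.1380) ≈ 15.9°.

15.9°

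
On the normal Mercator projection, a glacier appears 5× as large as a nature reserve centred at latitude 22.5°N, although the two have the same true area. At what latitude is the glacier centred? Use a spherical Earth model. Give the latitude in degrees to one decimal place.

Mercator areal scale is sec²φ, so apparent-area ratio = sec²φ₁ / sec²φ₂ = cos²φ₂ / cos²φ₁.
cos²φ₂ / cos²φ₁ = 5  ⇒  cos φ₁ = cos 22.5° / √5 = 0.9239/2.236 = 0.4132.
φ₁ = arccos(0.4132) ≈ 65.6°.

65.6°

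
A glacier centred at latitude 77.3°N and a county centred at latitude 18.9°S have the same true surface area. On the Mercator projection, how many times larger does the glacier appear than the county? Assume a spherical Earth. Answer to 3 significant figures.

18.5

On Mercator, area is exaggerated by sec²φ = 1/cos²φ.
At 77.3°: sec²(77.3°) = 1/0.2198² = 20.69.
At 18.9°: sec²(18.9°) = 1/0.9461² = 1.117.
Ratio = 20.69/1.117 = cos²(18.9°)/cos²(77.3°) ≈ 18.5.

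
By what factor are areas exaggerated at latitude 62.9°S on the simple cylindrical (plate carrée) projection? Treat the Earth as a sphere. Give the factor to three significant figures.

Plate carrée maps x = Rλ, y = Rφ. The meridian scale is h = 1 and the parallel scale is k = 1/cos φ = sec φ.
Areal scale = h·k = 1 × sec φ; at 62.9°, h = 1.000, k = 2.195, so h·k = 2.195.

2.20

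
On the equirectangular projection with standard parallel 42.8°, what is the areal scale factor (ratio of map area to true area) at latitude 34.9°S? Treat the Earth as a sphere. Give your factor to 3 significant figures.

0.895

With standard parallel φ₀ = 42.8°, the equirectangular projection gives x = Rλ cos φ₀, y = Rφ, so h = 1 and k = cos 42.8° / cos φ.
Areal scale = h·k = 1 × cos φ₀ / cos φ; at 34.9°, h = 1.000, k = 0.8946, so h·k = 0.8946.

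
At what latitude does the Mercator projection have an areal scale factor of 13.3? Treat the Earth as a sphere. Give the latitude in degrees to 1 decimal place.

74.1°

Mercator areal scale is sec²φ.
sec²φ = 13.3  ⇒  cos²φ = 0.07519  ⇒  cos φ = 0.2742.
φ = arccos(0.2742) ≈ 74.1°.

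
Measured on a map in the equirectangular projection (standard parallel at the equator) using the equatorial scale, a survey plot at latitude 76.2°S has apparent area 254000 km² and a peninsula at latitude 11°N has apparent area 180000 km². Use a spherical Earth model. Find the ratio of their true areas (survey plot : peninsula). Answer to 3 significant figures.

Plate carrée has h = 1 and k = sec φ, giving areal scale sec φ; true area = (apparent area) · cos φ.
True area of survey plot: 254000 × cos(76.2°) = 254000 × 0.2385 = 60590 km².
True area of peninsula: 180000 × cos(11°) = 180000 × 0.9816 = 176700 km².
Ratio = 60590 / 176700 ≈ 0.343.

0.343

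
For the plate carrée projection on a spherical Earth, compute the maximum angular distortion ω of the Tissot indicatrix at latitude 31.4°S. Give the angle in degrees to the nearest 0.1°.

In the plate carrée (x = Rλ, y = Rφ), meridians are true-scale (h = 1) and parallels are stretched by k = sec φ.
At 31.4°: h = 1.000, k = 1.172; principal scales a = 1.172, b = 1.000.
sin(ω/2) = (a − b)/(a + b) = 0.1716/2.172 = 0.07901, so ω = 2 arcsin(0.07901) ≈ 9.1°.

9.1°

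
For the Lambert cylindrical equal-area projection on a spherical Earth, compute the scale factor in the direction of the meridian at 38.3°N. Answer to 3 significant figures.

0.785

The Lambert cylindrical equal-area projection is the cylindrical equal-area projection with its standard parallel at the equator (φ₀ = 0). For cylindrical equal-area with standard parallel φ₀, h = cos φ / cos φ₀ and k = cos φ₀ / cos φ, so h·k = 1.
h = cos 38.3° / cos 0° = 0.7848/1.000 = 0.7848.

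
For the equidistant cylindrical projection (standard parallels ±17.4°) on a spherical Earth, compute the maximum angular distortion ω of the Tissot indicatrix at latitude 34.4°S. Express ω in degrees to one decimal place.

8.3°

With standard parallel φ₀ = 17.4°, the equirectangular projection gives x = Rλ cos φ₀, y = Rφ, so h = 1 and k = cos 17.4° / cos φ.
At 34.4°: h = 1.000, k = 1.156; principal scales a = 1.156, b = 1.000.
sin(ω/2) = (a − b)/(a + b) = 0.1565/2.156 = 0.07257, so ω = 2 arcsin(0.07257) ≈ 8.3°.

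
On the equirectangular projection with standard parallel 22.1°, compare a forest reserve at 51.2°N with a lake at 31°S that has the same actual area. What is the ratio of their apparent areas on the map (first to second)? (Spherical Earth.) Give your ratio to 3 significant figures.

In the equirectangular projection with standard parallel φ₀ = 22.1° (x = Rλ cos φ₀, y = Rφ), meridians are true-scale (h = 1) and the parallel scale is k = cos φ₀ / cos φ.
Areal scale at 51.2°: h·k = 1.000 × 1.479 = 1.479.
Areal scale at 31°: h·k = 1.000 × 1.081 = 1.081.
Ratio = 1.479/1.081 ≈ 1.37.

1.37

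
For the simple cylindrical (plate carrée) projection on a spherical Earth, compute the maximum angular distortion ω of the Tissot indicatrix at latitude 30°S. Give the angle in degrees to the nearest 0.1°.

For the equirectangular projection with φ₀ = 0 (plate carrée), h = 1 along meridians and k = sec φ along parallels.
At 30°: h = 1.000, k = 1.155; principal scales a = 1.155, b = 1.000.
sin(ω/2) = (a − b)/(a + b) = 0.1547/2.155 = 0.07180, so ω = 2 arcsin(0.07180) ≈ 8.2°.

8.2°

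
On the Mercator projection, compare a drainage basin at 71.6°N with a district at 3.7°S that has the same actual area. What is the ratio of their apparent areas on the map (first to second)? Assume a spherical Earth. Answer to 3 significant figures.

Mercator is conformal with k = sec φ, so areal scale = k² = sec²φ.
At 71.6°: sec²(71.6°) = 1/0.3156² = 10.04.
At 3.7°: sec²(3.7°) = 1/0.9979² = 1.004.
Ratio = 10.04/1.004 = cos²(3.7°)/cos²(71.6°) ≈ 9.99.

9.99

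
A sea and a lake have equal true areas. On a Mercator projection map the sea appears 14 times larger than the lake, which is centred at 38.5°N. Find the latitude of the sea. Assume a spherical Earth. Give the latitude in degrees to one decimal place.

For equal true areas on Mercator, apparent areas scale as sec²φ, so the ratio is cos²φ₂ / cos²φ₁.
cos²φ₂ / cos²φ₁ = 14  ⇒  cos φ₁ = cos 38.5° / √14 = 0.7826/3.742 = 0.2092.
φ₁ = arccos(0.2092) ≈ 77.9°.

77.9°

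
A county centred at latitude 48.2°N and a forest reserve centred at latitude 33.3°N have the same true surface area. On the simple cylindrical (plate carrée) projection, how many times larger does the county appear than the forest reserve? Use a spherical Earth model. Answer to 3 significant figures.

For the equirectangular projection with φ₀ = 0 (plate carrée), h = 1 along meridians and k = sec φ along parallels.
Areal scale at 48.2°: h·k = 1.000 × 1.500 = 1.500.
Areal scale at 33.3°: h·k = 1.000 × 1.196 = 1.196.
Ratio = 1.500/1.196 ≈ 1.25.

1.25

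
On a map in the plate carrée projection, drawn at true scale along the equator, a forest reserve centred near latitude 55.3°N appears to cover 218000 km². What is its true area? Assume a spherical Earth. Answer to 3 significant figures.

In the plate carrée (x = Rλ, y = Rφ), meridians are true-scale (h = 1) and parallels are stretched by k = sec φ.
Areal scale = h·k = 1 × sec φ; at 55.3°, h = 1.000, k = 1.757, so h·k = 1.757.
True area = apparent / (areal scale) = 218000 / 1.757 ≈ 124000 km².

124000 km²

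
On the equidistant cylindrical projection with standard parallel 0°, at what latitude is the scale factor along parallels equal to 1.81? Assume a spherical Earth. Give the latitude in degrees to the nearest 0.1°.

Plate carrée: h = 1, k = sec φ along parallels.
sec φ = 1.81  ⇒  cos φ = 0.5525  ⇒  φ ≈ 56.5°.

56.5°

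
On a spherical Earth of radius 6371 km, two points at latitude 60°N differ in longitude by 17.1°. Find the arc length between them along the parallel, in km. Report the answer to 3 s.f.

951 km

Arc length along a parallel = R cos φ · Δλ (with Δλ in radians).
= 6371 × cos 60° × (17.1° × π/180) = 6371 × 0.5000 × 0.2985 ≈ 951 km.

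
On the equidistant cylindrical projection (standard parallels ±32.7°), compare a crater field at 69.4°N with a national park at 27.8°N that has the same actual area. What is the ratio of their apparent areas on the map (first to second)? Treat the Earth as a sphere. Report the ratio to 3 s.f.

In the equirectangular projection with standard parallel φ₀ = 32.7° (x = Rλ cos φ₀, y = Rφ), meridians are true-scale (h = 1) and the parallel scale is k = cos φ₀ / cos φ.
Areal scale at 69.4°: h·k = 1.000 × 2.392 = 2.392.
Areal scale at 27.8°: h·k = 1.000 × 0.9513 = 0.9513.
Ratio = 2.392/0.9513 ≈ 2.51.

2.51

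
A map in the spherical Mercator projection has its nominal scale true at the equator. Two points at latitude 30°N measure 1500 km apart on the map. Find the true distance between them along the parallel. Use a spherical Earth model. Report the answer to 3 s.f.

1300 km

The Mercator projection is conformal; its linear scale factor is the same in every direction and equals sec φ = 1/cos φ.
Along the parallel at 30°, map distances are exaggerated by k = sec 30° = 1.155.
True distance = 1500 / 1.155 = 1500 × cos 30° ≈ 1300 km.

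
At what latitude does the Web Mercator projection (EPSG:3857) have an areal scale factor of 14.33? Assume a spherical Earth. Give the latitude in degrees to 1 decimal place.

Mercator areal scale is sec²φ.
sec²φ = 14.33  ⇒  cos²φ = 0.06978  ⇒  cos φ = 0.2642.
φ = arccos(0.2642) ≈ 74.7°.

74.7°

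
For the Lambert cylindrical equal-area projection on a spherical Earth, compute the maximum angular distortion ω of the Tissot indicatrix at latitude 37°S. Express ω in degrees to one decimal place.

25.6°

The Lambert cylindrical equal-area projection is the cylindrical equal-area projection with its standard parallel at the equator (φ₀ = 0). Cylindrical equal-area (φ₀ = 0°): h = cos φ / cos 0° along meridians, k = cos 0° / cos φ along parallels; h·k = 1.
At 37°: h = 0.7986, k = 1.252; principal scales a = 1.252, b = 0.7986.
sin(ω/2) = (a − b)/(a + b) = 0.4535/2.051 = 0.2211, so ω = 2 arcsin(0.2211) ≈ 25.6°.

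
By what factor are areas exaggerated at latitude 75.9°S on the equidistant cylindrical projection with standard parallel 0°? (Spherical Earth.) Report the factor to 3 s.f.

4.10

Plate carrée maps x = Rλ, y = Rφ. The meridian scale is h = 1 and the parallel scale is k = 1/cos φ = sec φ.
Areal scale = h·k = 1 × sec φ; at 75.9°, h = 1.000, k = 4.105, so h·k = 4.105.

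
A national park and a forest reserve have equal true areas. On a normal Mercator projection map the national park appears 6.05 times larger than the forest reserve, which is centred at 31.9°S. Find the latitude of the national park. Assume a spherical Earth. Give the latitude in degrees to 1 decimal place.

69.8°

For equal true areas on Mercator, apparent areas scale as sec²φ, so the ratio is cos²φ₂ / cos²φ₁.
cos²φ₂ / cos²φ₁ = 6.05  ⇒  cos φ₁ = cos 31.9° / √6.05 = 0.8490/2.460 = 0.3452.
φ₁ = arccos(0.3452) ≈ 69.8°.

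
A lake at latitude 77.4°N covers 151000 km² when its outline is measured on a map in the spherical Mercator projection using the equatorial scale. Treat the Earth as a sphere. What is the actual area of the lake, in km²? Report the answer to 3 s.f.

7190 km²

For Mercator, h = k = sec φ (a conformal cylindrical projection has a single point scale, 1/cos φ).
Areal scale = k² = sec²φ = 1/cos²(77.4°) = 1/0.2181² = 21.01.
True area = apparent / (areal scale) = 151000 / 21.01 ≈ 7190 km².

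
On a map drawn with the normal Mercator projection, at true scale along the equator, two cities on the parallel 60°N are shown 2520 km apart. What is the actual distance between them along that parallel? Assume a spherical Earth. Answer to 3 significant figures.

Mercator is conformal, so the point scale is isotropic: h = k = sec φ = 1/cos φ.
Along the parallel at 60°, map distances are exaggerated by k = sec 60° = 2.000.
True distance = 2520 / 2.000 = 2520 × cos 60° ≈ 1260 km.

1260 km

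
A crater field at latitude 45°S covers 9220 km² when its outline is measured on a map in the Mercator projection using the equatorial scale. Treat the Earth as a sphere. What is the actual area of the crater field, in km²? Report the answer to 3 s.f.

For Mercator, h = k = sec φ (a conformal cylindrical projection has a single point scale, 1/cos φ).
Areal scale = k² = sec²φ = 1/cos²(45°) = 1/0.7071² = 2.000.
True area = apparent / (areal scale) = 9220 / 2.000 ≈ 4610 km².

4610 km²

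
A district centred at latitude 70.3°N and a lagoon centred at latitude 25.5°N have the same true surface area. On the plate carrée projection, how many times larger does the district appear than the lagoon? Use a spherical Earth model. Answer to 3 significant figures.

In the plate carrée (x = Rλ, y = Rφ), meridians are true-scale (h = 1) and parallels are stretched by k = sec φ.
Areal scale at 70.3°: h·k = 1.000 × 2.967 = 2.967.
Areal scale at 25.5°: h·k = 1.000 × 1.108 = 1.108.
Ratio = 2.967/1.108 ≈ 2.68.

2.68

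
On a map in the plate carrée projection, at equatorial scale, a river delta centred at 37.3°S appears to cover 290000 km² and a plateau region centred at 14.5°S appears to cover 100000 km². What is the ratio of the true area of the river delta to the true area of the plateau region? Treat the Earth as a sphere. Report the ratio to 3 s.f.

2.38

Plate carrée has h = 1 and k = sec φ, giving areal scale sec φ; true area = (apparent area) · cos φ.
True area of river delta: 290000 × cos(37.3°) = 290000 × 0.7955 = 230700 km².
True area of plateau region: 100000 × cos(14.5°) = 100000 × 0.9681 = 96810 km².
Ratio = 230700 / 96810 ≈ 2.38.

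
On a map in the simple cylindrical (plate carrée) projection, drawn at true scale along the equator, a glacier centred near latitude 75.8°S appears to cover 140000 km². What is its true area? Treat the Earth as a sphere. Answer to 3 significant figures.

34300 km²

For the equirectangular projection with φ₀ = 0 (plate carrée), h = 1 along meridians and k = sec φ along parallels.
Areal scale = h·k = 1 × sec φ; at 75.8°, h = 1.000, k = 4.077, so h·k = 4.077.
True area = apparent / (areal scale) = 140000 / 4.077 ≈ 34300 km².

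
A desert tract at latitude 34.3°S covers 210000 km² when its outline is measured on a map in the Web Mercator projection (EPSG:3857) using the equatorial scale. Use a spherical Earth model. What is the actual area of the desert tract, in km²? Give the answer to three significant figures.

143000 km²

For Mercator, h = k = sec φ (a conformal cylindrical projection has a single point scale, 1/cos φ).
Areal scale = k² = sec²φ = 1/cos²(34.3°) = 1/0.8261² = 1.465.
True area = apparent / (areal scale) = 210000 / 1.465 ≈ 143000 km².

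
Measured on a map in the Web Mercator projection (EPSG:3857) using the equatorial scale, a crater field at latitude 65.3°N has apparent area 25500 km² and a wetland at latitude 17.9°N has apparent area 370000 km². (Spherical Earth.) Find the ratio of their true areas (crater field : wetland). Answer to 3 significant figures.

0.0133

Mercator's areal exaggeration is sec²φ; hence true area = (apparent area) · cos²φ.
True area of crater field: 25500 × cos²(65.3°) = 25500 × 0.1746 = 4453 km².
True area of wetland: 370000 × cos²(17.9°) = 370000 × 0.9055 = 335000 km².
Ratio = 4453 / 335000 ≈ 0.0133.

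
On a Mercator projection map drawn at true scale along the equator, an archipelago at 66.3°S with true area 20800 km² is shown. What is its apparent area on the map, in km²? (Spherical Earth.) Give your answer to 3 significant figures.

129000 km²

Mercator is conformal, so the point scale is isotropic: h = k = sec φ = 1/cos φ.
Areal scale = k² = sec²φ = 1/cos²(66.3°) = 1/0.4019² = 6.190.
Apparent area = 20800 × 6.190 ≈ 129000 km².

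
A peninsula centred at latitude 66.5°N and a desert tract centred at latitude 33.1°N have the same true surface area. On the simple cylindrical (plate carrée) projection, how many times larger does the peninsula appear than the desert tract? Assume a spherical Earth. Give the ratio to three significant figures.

Plate carrée maps x = Rλ, y = Rφ. The meridian scale is h = 1 and the parallel scale is k = 1/cos φ = sec φ.
Areal scale at 66.5°: h·k = 1.000 × 2.508 = 2.508.
Areal scale at 33.1°: h·k = 1.000 × 1.194 = 1.194.
Ratio = 2.508/1.194 ≈ 2.10.

2.10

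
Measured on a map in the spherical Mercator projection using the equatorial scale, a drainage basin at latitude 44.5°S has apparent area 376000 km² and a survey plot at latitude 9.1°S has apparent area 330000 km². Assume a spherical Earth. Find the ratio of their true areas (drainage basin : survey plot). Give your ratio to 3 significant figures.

0.595

Since Mercator area scale is 1/cos²φ, the true area equals the apparent area multiplied by cos²φ.
True area of drainage basin: 376000 × cos²(44.5°) = 376000 × 0.5087 = 191300 km².
True area of survey plot: 330000 × cos²(9.1°) = 330000 × 0.9750 = 321700 km².
Ratio = 191300 / 321700 ≈ 0.595.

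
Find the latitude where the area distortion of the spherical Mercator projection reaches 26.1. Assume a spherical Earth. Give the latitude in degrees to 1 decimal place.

78.7°

Mercator areal scale is sec²φ.
sec²φ = 26.1  ⇒  cos²φ = 0.03831  ⇒  cos φ = 0.1957.
φ = arccos(0.1957) ≈ 78.7°.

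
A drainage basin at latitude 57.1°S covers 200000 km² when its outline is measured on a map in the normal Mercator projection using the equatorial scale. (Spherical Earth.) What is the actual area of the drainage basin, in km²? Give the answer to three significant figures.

59000 km²

For Mercator, h = k = sec φ (a conformal cylindrical projection has a single point scale, 1/cos φ).
Areal scale = k² = sec²φ = 1/cos²(57.1°) = 1/0.5432² = 3.389.
True area = apparent / (areal scale) = 200000 / 3.389 ≈ 59000 km².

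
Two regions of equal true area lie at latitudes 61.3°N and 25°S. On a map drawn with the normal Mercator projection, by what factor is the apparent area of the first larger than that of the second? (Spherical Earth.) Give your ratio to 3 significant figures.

On Mercator, area is exaggerated by sec²φ = 1/cos²φ.
At 61.3°: sec²(61.3°) = 1/0.4802² = 4.336.
At 25°: sec²(25°) = 1/0.9063² = 1.217.
Ratio = 4.336/1.217 = cos²(25°)/cos²(61.3°) ≈ 3.56.

3.56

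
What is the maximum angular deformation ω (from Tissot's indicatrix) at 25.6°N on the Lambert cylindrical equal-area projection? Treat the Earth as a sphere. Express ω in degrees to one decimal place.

11.8°

The Lambert cylindrical equal-area projection is the cylindrical equal-area projection with its standard parallel at the equator (φ₀ = 0). A cylindrical equal-area projection with standard parallel φ₀ has meridian scale h = cos φ / cos φ₀ and parallel scale k = cos φ₀ / cos φ (so areas are preserved, h·k = 1).
At 25.6°: h = 0.9018, k = 1.109; principal scales a = 1.109, b = 0.9018.
sin(ω/2) = (a − b)/(a + b) = 0.2070/2.011 = 0.1030, so ω = 2 arcsin(0.1030) ≈ 11.8°.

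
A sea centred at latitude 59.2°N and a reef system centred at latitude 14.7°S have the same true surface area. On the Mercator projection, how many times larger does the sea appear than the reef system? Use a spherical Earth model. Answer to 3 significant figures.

3.57

On Mercator, area is exaggerated by sec²φ = 1/cos²φ.
At 59.2°: sec²(59.2°) = 1/0.5120² = 3.814.
At 14.7°: sec²(14.7°) = 1/0.9673² = 1.069.
Ratio = 3.814/1.069 = cos²(14.7°)/cos²(59.2°) ≈ 3.57.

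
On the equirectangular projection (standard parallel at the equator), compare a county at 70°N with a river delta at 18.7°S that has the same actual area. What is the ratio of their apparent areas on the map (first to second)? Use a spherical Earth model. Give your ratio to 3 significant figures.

2.77

Plate carrée maps x = Rλ, y = Rφ. The meridian scale is h = 1 and the parallel scale is k = 1/cos φ = sec φ.
Areal scale at 70°: h·k = 1.000 × 2.924 = 2.924.
Areal scale at 18.7°: h·k = 1.000 × 1.056 = 1.056.
Ratio = 2.924/1.056 ≈ 2.77.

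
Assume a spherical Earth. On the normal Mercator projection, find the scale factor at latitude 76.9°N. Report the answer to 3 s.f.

For Mercator, h = k = sec φ (a conformal cylindrical projection has a single point scale, 1/cos φ).
k = 1/cos 76.9° = 1/0.2267 = 4.412.

4.41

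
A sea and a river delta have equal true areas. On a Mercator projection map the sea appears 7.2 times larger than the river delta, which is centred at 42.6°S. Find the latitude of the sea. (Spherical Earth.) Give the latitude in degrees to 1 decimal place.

74.1°

For equal true areas on Mercator, apparent areas scale as sec²φ, so the ratio is cos²φ₂ / cos²φ₁.
cos²φ₂ / cos²φ₁ = 7.2  ⇒  cos φ₁ = cos 42.6° / √7.2 = 0.7361/2.683 = 0.2743.
φ₁ = arccos(0.2743) ≈ 74.1°.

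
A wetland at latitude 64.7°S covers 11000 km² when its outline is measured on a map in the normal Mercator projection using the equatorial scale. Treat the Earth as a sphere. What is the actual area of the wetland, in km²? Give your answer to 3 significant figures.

Mercator is conformal, so the point scale is isotropic: h = k = sec φ = 1/cos φ.
Areal scale = k² = sec²φ = 1/cos²(64.7°) = 1/0.4274² = 5.475.
True area = apparent / (areal scale) = 11000 / 5.475 ≈ 2010 km².

2010 km²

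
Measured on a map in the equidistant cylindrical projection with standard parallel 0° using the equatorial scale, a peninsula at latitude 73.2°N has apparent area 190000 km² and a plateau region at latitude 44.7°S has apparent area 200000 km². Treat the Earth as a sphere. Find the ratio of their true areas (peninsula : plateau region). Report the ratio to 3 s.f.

0.386

Plate carrée has h = 1 and k = sec φ, giving areal scale sec φ; true area = (apparent area) · cos φ.
True area of peninsula: 190000 × cos(73.2°) = 190000 × 0.2890 = 54920 km².
True area of plateau region: 200000 × cos(44.7°) = 200000 × 0.7108 = 142200 km².
Ratio = 54920 / 142200 ≈ 0.386.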